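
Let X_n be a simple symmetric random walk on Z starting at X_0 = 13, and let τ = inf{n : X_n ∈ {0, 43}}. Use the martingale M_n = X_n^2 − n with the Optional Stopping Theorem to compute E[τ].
E[τ] = 390

M_n = X_n^2 − n is a martingale (since E[X_{n+1}^2 | F_n] = X_n^2 + 1). By OST (τ has finite mean in a bounded region), E[M_τ] = E[M_0] = X_0^2 − 0 = 13^2 = 169. Also E[M_τ] = E[X_τ^2] − E[τ]. The walk exits at 0 or 43, with P(hit 43 first) = 13/43, so E[X_τ^2] = 43^2 · 13/43 + 0 = 559. Thus E[τ] = E[X_τ^2] − E[M_τ] = 559 − 169 = 390 = 13(43 − 13) = 390.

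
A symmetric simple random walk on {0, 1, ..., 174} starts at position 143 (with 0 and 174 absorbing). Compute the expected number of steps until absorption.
E[τ | X_0 = 143] = 4433

Let v_k = E[τ | X_0 = k]. Boundary: v_0 = v_174 = 0. Recurrence: v_k = 1 + (v_{k-1} + v_{k+1})/2 for 1 ≤ k ≤ 173. The particular solution to v_k − (v_{k-1} + v_{k+1})/2 = 1 is v_k = −k^2. Adding homogeneous solution A + B k and matching boundaries gives v_k = k (174 − k). Substituting k = 143: v_143 = 143 · 31 = 4433.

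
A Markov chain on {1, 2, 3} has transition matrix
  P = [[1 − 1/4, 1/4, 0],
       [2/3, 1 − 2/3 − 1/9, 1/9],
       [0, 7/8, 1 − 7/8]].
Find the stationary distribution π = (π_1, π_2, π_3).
π = (168/239, 63/239, 8/239)

This is a birth-death chain on three states, which satisfies detailed balance: π_1 · P_{12} = π_2 · P_{21} and π_2 · P_{23} = π_3 · P_{32}.
From π_1 · 1/4 = π_2 · 2/3: π_2/π_1 = (1/4)/(2/3) = 3/8.
From π_2 · 1/9 = π_3 · 7/8: π_3/π_2 = (1/9)/(7/8) = 8/63.
Take π_1 proportional to 1; then unnormalized π = (1, 3/8, 1/21). Normalize by dividing by the sum 239/168:
  π = (168/239, 63/239, 8/239).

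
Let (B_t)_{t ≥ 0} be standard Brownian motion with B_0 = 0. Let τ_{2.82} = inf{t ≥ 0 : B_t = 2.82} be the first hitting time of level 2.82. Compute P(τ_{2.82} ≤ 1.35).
P(τ_{2.82} ≤ 1.35) = 2(1 − Φ(2.82/√1.35)) = 2(1 − Φ(2.4271)) ≈ 0.0152

By the reflection principle for standard BM, P(τ_b ≤ t) = 2 · P(B_t ≥ b). Since B_t ~ N(0, t), P(B_t ≥ 2.82) = 1 − Φ(2.82/√t) = 1 − Φ(2.82/√1.35) = 1 − Φ(2.4271) ≈ 0.00761. Doubling: P(τ_{2.82} ≤ 1.35) ≈ 2 · 0.00761 = 0.01522 ≈ 0.0152.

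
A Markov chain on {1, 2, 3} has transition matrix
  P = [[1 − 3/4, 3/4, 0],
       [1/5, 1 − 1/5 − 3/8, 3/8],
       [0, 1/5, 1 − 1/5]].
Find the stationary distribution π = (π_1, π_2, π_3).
π = (32/377, 120/377, 225/377)

This is a birth-death chain on three states, which satisfies detailed balance: π_1 · P_{12} = π_2 · P_{21} and π_2 · P_{23} = π_3 · P_{32}.
From π_1 · 3/4 = π_2 · 1/5: π_2/π_1 = (3/4)/(1/5) = 15/4.
From π_2 · 3/8 = π_3 · 1/5: π_3/π_2 = (3/8)/(1/5) = 15/8.
Take π_1 proportional to 1; then unnormalized π = (1, 15/4, 225/32). Normalize by dividing by the sum 377/32:
  π = (32/377, 120/377, 225/377).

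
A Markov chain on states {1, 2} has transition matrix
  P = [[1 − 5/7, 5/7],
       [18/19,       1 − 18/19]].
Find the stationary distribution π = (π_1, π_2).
π_1 = 126/221, π_2 = 95/221

Solve πP = π with π_1 + π_2 = 1. From πP = π: π_1 · (1 − 5/7) + π_2 · 18/19 = π_1 ⇒ π_2 · 18/19 = π_1 · 5/7 ⇒ π_2/π_1 = (5/7)/(18/19) = 95/126. Together with π_1 + π_2 = 1:
  π_1 = (18/19)/(5/7 + 18/19) = (18/19)/(221/133) = 126/221,
  π_2 = (5/7)/(5/7 + 18/19) = (5/7)/(221/133) = 95/221.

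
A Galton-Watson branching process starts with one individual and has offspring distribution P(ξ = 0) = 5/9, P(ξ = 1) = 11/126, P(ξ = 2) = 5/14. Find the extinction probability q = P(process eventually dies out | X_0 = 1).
q = 1

Mean offspring μ = 0·5/9 + 1·11/126 + 2·5/14 = 101/126 ≤ 1. For μ ≤ 1 with offspring not concentrated at 1, the Galton-Watson process goes extinct almost surely, so q = 1.
(Algebraic check: The pgf is f(s) = 5/9 + 11/126·s + 5/14·s². The extinction probability q is the smallest fixed point of f in [0, 1]. Setting s = f(s):
  5/14·s² + (11/126 − 1)·s + 5/9 = 0
  5/14·s² − (5/9 + 5/14)·s + 5/9 = 0
which factors as (s − 1)·(5/14·s − 5/9) = 0, giving roots s = 1 and s = (5/9)/(5/14) = 14/9. Since 14/9 ≥ 1, the smallest root in [0, 1] is s = 1.)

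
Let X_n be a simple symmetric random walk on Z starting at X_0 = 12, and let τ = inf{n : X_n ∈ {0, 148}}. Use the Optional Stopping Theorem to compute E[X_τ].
E[X_τ] = 12

X_n is a martingale and τ is a bounded-mean stopping time (indeed τ is finite a.s. with bounded expectation since the walk is in a bounded region). By the OST, E[X_τ] = E[X_0] = 12. Equivalently: E[X_τ] = 148 · P(hit 148 first) + 0 · P(hit 0 first) = 148 · (12/148) = 12.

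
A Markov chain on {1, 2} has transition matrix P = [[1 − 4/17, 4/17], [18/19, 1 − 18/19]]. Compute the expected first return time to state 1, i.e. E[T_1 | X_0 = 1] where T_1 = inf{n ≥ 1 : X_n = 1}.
E[T_1 | X_0 = 1] = 1/π_1 = 191/153

For an irreducible recurrent Markov chain with stationary distribution π, E[T_i | X_0 = i] = 1/π_i (Kac's formula). Here π_1 = (18/19)/(4/17 + 18/19) = (18/19)/(382/323) = 153/191, so E[T_1 | X_0 = 1] = 1/π_1 = (4/17 + 18/19)/(18/19) = (382/323)/(18/19) = 191/153.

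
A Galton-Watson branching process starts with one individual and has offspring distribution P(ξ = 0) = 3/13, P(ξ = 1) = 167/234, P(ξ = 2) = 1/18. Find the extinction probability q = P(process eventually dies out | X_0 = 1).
q = 1

Mean offspring μ = 0·3/13 + 1·167/234 + 2·1/18 = 193/234 ≤ 1. For μ ≤ 1 with offspring not concentrated at 1, the Galton-Watson process goes extinct almost surely, so q = 1.
(Algebraic check: The pgf is f(s) = 3/13 + 167/234·s + 1/18·s². The extinction probability q is the smallest fixed point of f in [0, 1]. Setting s = f(s):
  1/18·s² + (167/234 − 1)·s + 3/13 = 0
  1/18·s² − (3/13 + 1/18)·s + 3/13 = 0
which factors as (s − 1)·(1/18·s − 3/13) = 0, giving roots s = 1 and s = (3/13)/(1/18) = 54/13. Since 54/13 ≥ 1, the smallest root in [0, 1] is s = 1.)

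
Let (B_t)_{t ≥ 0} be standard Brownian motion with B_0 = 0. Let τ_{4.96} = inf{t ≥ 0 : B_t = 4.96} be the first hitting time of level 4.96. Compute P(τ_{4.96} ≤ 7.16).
P(τ_{4.96} ≤ 7.16) = 2(1 − Φ(4.96/√7.16)) = 2(1 − Φ(1.8536)) ≈ 0.0638

By the reflection principle for standard BM, P(τ_b ≤ t) = 2 · P(B_t ≥ b). Since B_t ~ N(0, t), P(B_t ≥ 4.96) = 1 − Φ(4.96/√t) = 1 − Φ(4.96/√7.16) = 1 − Φ(1.8536) ≈ 0.03190. Doubling: P(τ_{4.96} ≤ 7.16) ≈ 2 · 0.03190 = 0.06380 ≈ 0.0638.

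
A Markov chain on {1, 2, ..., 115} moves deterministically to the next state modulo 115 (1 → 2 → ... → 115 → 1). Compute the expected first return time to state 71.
E[T_71 | X_0 = 71] = 115

The chain cycles deterministically, so starting at state 71 it returns in exactly 115 steps. Equivalently, the stationary distribution is uniform π_j = 1/115 for every state j, so by Kac's formula E[T_71] = 1/π_71 = 115.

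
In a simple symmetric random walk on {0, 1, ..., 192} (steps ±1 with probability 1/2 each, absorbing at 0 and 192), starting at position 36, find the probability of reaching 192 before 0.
P(hit 192 before 0) = 36/192 = 3/16

Let u_k = P(hit 192 before 0 | start at k). Then u_0 = 0, u_192 = 1, and u_k = u_{k-1}/2 + u_{k+1}/2 for 1 ≤ k ≤ 191. This harmonic recurrence is solved by u_k = k/192, giving u_36 = 36/192 = 3/16.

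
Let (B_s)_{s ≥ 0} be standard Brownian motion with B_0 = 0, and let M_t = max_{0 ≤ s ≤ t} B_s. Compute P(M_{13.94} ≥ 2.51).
P(M_{13.94} ≥ 2.51) = 2·P(B_{13.94} ≥ 2.51) = 2(1 − Φ(2.51/√13.94)) ≈ 0.5014

By the reflection principle for Brownian motion, P(M_t ≥ a) = 2 · P(B_t ≥ a) for a ≥ 0. Since B_t ~ N(0, t), P(B_t ≥ 2.51) = 1 − Φ(2.51/√t) = 1 − Φ(2.51/√13.94) = 1 − Φ(0.6723). So
  P(M_{13.94} ≥ 2.51) = 2(1 − Φ(0.6723)) ≈ 0.5014.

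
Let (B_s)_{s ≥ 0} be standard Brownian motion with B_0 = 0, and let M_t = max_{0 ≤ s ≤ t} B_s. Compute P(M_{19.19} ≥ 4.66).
P(M_{19.19} ≥ 4.66) = 2·P(B_{19.19} ≥ 4.66) = 2(1 − Φ(4.66/√19.19)) ≈ 0.2874

By the reflection principle for Brownian motion, P(M_t ≥ a) = 2 · P(B_t ≥ a) for a ≥ 0. Since B_t ~ N(0, t), P(B_t ≥ 4.66) = 1 − Φ(4.66/√t) = 1 − Φ(4.66/√19.19) = 1 − Φ(1.0638). So
  P(M_{19.19} ≥ 4.66) = 2(1 − Φ(1.0638)) ≈ 0.2874.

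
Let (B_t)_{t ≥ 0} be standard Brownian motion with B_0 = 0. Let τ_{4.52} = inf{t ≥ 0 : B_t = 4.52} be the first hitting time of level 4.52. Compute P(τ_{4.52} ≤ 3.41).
P(τ_{4.52} ≤ 3.41) = 2(1 − Φ(4.52/√3.41)) = 2(1 − Φ(2.4477)) ≈ 0.0144

By the reflection principle for standard BM, P(τ_b ≤ t) = 2 · P(B_t ≥ b). Since B_t ~ N(0, t), P(B_t ≥ 4.52) = 1 − Φ(4.52/√t) = 1 − Φ(4.52/√3.41) = 1 − Φ(2.4477) ≈ 0.00719. Doubling: P(τ_{4.52} ≤ 3.41) ≈ 2 · 0.00719 = 0.01438 ≈ 0.0144.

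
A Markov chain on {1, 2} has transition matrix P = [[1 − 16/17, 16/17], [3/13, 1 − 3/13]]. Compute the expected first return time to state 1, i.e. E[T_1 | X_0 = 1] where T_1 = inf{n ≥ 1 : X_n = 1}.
E[T_1 | X_0 = 1] = 1/π_1 = 259/51

For an irreducible recurrent Markov chain with stationary distribution π, E[T_i | X_0 = i] = 1/π_i (Kac's formula). Here π_1 = (3/13)/(16/17 + 3/13) = (3/13)/(259/221) = 51/259, so E[T_1 | X_0 = 1] = 1/π_1 = (16/17 + 3/13)/(3/13) = (259/221)/(3/13) = 259/51.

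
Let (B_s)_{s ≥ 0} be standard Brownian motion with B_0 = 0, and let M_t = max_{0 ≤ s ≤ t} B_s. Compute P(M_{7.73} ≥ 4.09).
P(M_{7.73} ≥ 4.09) = 2·P(B_{7.73} ≥ 4.09) = 2(1 − Φ(4.09/√7.73)) ≈ 0.1413

By the reflection principle for Brownian motion, P(M_t ≥ a) = 2 · P(B_t ≥ a) for a ≥ 0. Since B_t ~ N(0, t), P(B_t ≥ 4.09) = 1 − Φ(4.09/√t) = 1 − Φ(4.09/√7.73) = 1 − Φ(1.4711). So
  P(M_{7.73} ≥ 4.09) = 2(1 − Φ(1.4711)) ≈ 0.1413.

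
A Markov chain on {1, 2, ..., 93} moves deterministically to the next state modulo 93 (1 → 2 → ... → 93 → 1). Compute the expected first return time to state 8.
E[T_8 | X_0 = 8] = 93

The chain cycles deterministically, so starting at state 8 it returns in exactly 93 steps. Equivalently, the stationary distribution is uniform π_j = 1/93 for every state j, so by Kac's formula E[T_8] = 1/π_8 = 93.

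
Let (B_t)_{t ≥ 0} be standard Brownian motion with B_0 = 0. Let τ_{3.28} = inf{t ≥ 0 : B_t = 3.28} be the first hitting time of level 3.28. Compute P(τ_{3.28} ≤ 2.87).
P(τ_{3.28} ≤ 2.87) = 2(1 − Φ(3.28/√2.87)) = 2(1 − Φ(1.9361)) ≈ 0.0529

By the reflection principle for standard BM, P(τ_b ≤ t) = 2 · P(B_t ≥ b). Since B_t ~ N(0, t), P(B_t ≥ 3.28) = 1 − Φ(3.28/√t) = 1 − Φ(3.28/√2.87) = 1 − Φ(1.9361) ≈ 0.02643. Doubling: P(τ_{3.28} ≤ 2.87) ≈ 2 · 0.02643 = 0.05286 ≈ 0.0529.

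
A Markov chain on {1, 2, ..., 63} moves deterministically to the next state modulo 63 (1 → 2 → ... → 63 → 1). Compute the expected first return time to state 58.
E[T_58 | X_0 = 58] = 63

The chain cycles deterministically, so starting at state 58 it returns in exactly 63 steps. Equivalently, the stationary distribution is uniform π_j = 1/63 for every state j, so by Kac's formula E[T_58] = 1/π_58 = 63.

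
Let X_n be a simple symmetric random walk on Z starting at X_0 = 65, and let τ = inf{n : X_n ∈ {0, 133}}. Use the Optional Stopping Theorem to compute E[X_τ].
E[X_τ] = 65

X_n is a martingale and τ is a bounded-mean stopping time (indeed τ is finite a.s. with bounded expectation since the walk is in a bounded region). By the OST, E[X_τ] = E[X_0] = 65. Equivalently: E[X_τ] = 133 · P(hit 133 first) + 0 · P(hit 0 first) = 133 · (65/133) = 65.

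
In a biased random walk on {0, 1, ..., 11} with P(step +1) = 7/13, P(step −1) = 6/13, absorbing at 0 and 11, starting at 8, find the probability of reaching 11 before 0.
P(hit 11 before 0) = (1 − (6/7)^8) / (1 − (6/7)^11) = 1401218455/1614529687

Let u_k denote P(reach 11 before 0 | start at k). Boundary: u_0 = 0, u_11 = 1. Recurrence: u_k = 7/13·u_{k+1} + 6/13·u_{k-1} for 1 ≤ k ≤ 10. Try u_k = A + B·r^k with r = q/p = (6/13)/(7/13) = 6/7. Substitution satisfies the recurrence; boundary conditions give:
  u_k = (1 − r^k) / (1 − r^N) = (1 − (6/7)^8) / (1 − (6/7)^11) = 1401218455/1614529687.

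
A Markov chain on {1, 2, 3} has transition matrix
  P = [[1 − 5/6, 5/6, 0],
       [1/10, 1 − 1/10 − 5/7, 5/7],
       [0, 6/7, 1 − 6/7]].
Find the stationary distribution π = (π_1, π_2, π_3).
π = (18/293, 150/293, 125/293)

This is a birth-death chain on three states, which satisfies detailed balance: π_1 · P_{12} = π_2 · P_{21} and π_2 · P_{23} = π_3 · P_{32}.
From π_1 · 5/6 = π_2 · 1/10: π_2/π_1 = (5/6)/(1/10) = 25/3.
From π_2 · 5/7 = π_3 · 6/7: π_3/π_2 = (5/7)/(6/7) = 5/6.
Take π_1 proportional to 1; then unnormalized π = (1, 25/3, 125/18). Normalize by dividing by the sum 293/18:
  π = (18/293, 150/293, 125/293).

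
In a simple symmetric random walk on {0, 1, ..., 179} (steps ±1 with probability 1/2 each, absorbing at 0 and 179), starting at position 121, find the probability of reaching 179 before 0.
P(hit 179 before 0) = 121/179

Let u_k = P(hit 179 before 0 | start at k). Then u_0 = 0, u_179 = 1, and u_k = u_{k-1}/2 + u_{k+1}/2 for 1 ≤ k ≤ 178. This harmonic recurrence is solved by u_k = k/179, giving u_121 = 121/179.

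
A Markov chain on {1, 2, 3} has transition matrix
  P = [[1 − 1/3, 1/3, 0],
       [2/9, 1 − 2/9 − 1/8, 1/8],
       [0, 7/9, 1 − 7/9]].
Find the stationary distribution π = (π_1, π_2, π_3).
π = (112/307, 168/307, 27/307)

This is a birth-death chain on three states, which satisfies detailed balance: π_1 · P_{12} = π_2 · P_{21} and π_2 · P_{23} = π_3 · P_{32}.
From π_1 · 1/3 = π_2 · 2/9: π_2/π_1 = (1/3)/(2/9) = 3/2.
From π_2 · 1/8 = π_3 · 7/9: π_3/π_2 = (1/8)/(7/9) = 9/56.
Take π_1 proportional to 1; then unnormalized π = (1, 3/2, 27/112). Normalize by dividing by the sum 307/112:
  π = (112/307, 168/307, 27/307).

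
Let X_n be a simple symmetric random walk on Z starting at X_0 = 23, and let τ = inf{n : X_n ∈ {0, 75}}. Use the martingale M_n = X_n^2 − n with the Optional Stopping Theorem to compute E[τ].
E[τ] = 1196

M_n = X_n^2 − n is a martingale (since E[X_{n+1}^2 | F_n] = X_n^2 + 1). By OST (τ has finite mean in a bounded region), E[M_τ] = E[M_0] = X_0^2 − 0 = 23^2 = 529. Also E[M_τ] = E[X_τ^2] − E[τ]. The walk exits at 0 or 75, with P(hit 75 first) = 23/75, so E[X_τ^2] = 75^2 · 23/75 + 0 = 1725. Thus E[τ] = E[X_τ^2] − E[M_τ] = 1725 − 529 = 1196 = 23(75 − 23) = 1196.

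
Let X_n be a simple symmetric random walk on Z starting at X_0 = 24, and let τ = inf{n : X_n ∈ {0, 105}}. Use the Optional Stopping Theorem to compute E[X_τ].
E[X_τ] = 24

X_n is a martingale and τ is a bounded-mean stopping time (indeed τ is finite a.s. with bounded expectation since the walk is in a bounded region). By the OST, E[X_τ] = E[X_0] = 24. Equivalently: E[X_τ] = 105 · P(hit 105 first) + 0 · P(hit 0 first) = 105 · (24/105) = 24.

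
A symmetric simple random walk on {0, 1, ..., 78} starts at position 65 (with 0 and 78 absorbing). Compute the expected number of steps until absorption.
E[τ | X_0 = 65] = 845

Let v_k = E[τ | X_0 = k]. Boundary: v_0 = v_78 = 0. Recurrence: v_k = 1 + (v_{k-1} + v_{k+1})/2 for 1 ≤ k ≤ 77. The particular solution to v_k − (v_{k-1} + v_{k+1})/2 = 1 is v_k = −k^2. Adding homogeneous solution A + B k and matching boundaries gives v_k = k (78 − k). Substituting k = 65: v_65 = 65 · 13 = 845.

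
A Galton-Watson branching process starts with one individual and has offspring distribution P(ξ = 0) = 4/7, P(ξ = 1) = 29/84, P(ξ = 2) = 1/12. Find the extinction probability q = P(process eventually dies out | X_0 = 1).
q = 1

Mean offspring μ = 0·4/7 + 1·29/84 + 2·1/12 = 43/84 ≤ 1. For μ ≤ 1 with offspring not concentrated at 1, the Galton-Watson process goes extinct almost surely, so q = 1.
(Algebraic check: The pgf is f(s) = 4/7 + 29/84·s + 1/12·s². The extinction probability q is the smallest fixed point of f in [0, 1]. Setting s = f(s):
  1/12·s² + (29/84 − 1)·s + 4/7 = 0
  1/12·s² − (4/7 + 1/12)·s + 4/7 = 0
which factors as (s − 1)·(1/12·s − 4/7) = 0, giving roots s = 1 and s = (4/7)/(1/12) = 48/7. Since 48/7 ≥ 1, the smallest root in [0, 1] is s = 1.)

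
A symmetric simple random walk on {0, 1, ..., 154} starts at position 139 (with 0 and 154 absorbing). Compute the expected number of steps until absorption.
E[τ | X_0 = 139] = 2085

Let v_k = E[τ | X_0 = k]. Boundary: v_0 = v_154 = 0. Recurrence: v_k = 1 + (v_{k-1} + v_{k+1})/2 for 1 ≤ k ≤ 153. The particular solution to v_k − (v_{k-1} + v_{k+1})/2 = 1 is v_k = −k^2. Adding homogeneous solution A + B k and matching boundaries gives v_k = k (154 − k). Substituting k = 139: v_139 = 139 · 15 = 2085.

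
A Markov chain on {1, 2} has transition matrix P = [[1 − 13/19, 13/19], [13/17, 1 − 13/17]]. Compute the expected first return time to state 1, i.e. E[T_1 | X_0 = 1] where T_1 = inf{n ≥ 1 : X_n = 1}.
E[T_1 | X_0 = 1] = 1/π_1 = 36/19

For an irreducible recurrent Markov chain with stationary distribution π, E[T_i | X_0 = i] = 1/π_i (Kac's formula). Here π_1 = (13/17)/(13/19 + 13/17) = (13/17)/(468/323) = 19/36, so E[T_1 | X_0 = 1] = 1/π_1 = (13/19 + 13/17)/(13/17) = (468/323)/(13/17) = 36/19.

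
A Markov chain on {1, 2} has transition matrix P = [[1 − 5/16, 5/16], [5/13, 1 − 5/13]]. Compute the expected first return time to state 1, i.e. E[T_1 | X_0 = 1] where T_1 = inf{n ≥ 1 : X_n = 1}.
E[T_1 | X_0 = 1] = 1/π_1 = 29/16

For an irreducible recurrent Markov chain with stationary distribution π, E[T_i | X_0 = i] = 1/π_i (Kac's formula). Here π_1 = (5/13)/(5/16 + 5/13) = (5/13)/(145/208) = 16/29, so E[T_1 | X_0 = 1] = 1/π_1 = (5/16 + 5/13)/(5/13) = (145/208)/(5/13) = 29/16.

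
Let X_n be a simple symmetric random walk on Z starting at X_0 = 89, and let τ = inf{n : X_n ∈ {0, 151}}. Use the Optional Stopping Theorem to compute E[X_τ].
E[X_τ] = 89

X_n is a martingale and τ is a bounded-mean stopping time (indeed τ is finite a.s. with bounded expectation since the walk is in a bounded region). By the OST, E[X_τ] = E[X_0] = 89. Equivalently: E[X_τ] = 151 · P(hit 151 first) + 0 · P(hit 0 first) = 151 · (89/151) = 89.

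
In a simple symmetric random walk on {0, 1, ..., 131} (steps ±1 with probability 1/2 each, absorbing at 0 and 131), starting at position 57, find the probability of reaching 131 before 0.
P(hit 131 before 0) = 57/131

Let u_k = P(hit 131 before 0 | start at k). Then u_0 = 0, u_131 = 1, and u_k = u_{k-1}/2 + u_{k+1}/2 for 1 ≤ k ≤ 130. This harmonic recurrence is solved by u_k = k/131, giving u_57 = 57/131.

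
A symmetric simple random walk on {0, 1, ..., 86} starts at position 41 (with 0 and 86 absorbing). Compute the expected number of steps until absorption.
E[τ | X_0 = 41] = 1845

Let v_k = E[τ | X_0 = k]. Boundary: v_0 = v_86 = 0. Recurrence: v_k = 1 + (v_{k-1} + v_{k+1})/2 for 1 ≤ k ≤ 85. The particular solution to v_k − (v_{k-1} + v_{k+1})/2 = 1 is v_k = −k^2. Adding homogeneous solution A + B k and matching boundaries gives v_k = k (86 − k). Substituting k = 41: v_41 = 41 · 45 = 1845.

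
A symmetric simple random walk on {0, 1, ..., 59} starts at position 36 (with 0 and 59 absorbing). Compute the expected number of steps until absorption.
E[τ | X_0 = 36] = 828

Let v_k = E[τ | X_0 = k]. Boundary: v_0 = v_59 = 0. Recurrence: v_k = 1 + (v_{k-1} + v_{k+1})/2 for 1 ≤ k ≤ 58. The particular solution to v_k − (v_{k-1} + v_{k+1})/2 = 1 is v_k = −k^2. Adding homogeneous solution A + B k and matching boundaries gives v_k = k (59 − k). Substituting k = 36: v_36 = 36 · 23 = 828.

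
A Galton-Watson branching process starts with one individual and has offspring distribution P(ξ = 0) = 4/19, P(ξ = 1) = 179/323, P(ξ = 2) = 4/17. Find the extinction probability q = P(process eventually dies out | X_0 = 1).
q = 17/19

The pgf is f(s) = 4/19 + 179/323·s + 4/17·s². The extinction probability q is the smallest fixed point of f in [0, 1]. Setting s = f(s):
  4/17·s² + (179/323 − 1)·s + 4/19 = 0
  4/17·s² − (4/19 + 4/17)·s + 4/19 = 0
which factors as (s − 1)·(4/17·s − 4/19) = 0, giving roots s = 1 and s = (4/19)/(4/17) = 17/19.
Mean offspring μ = 179/323 + 2·4/17 = 331/323 > 1 (supercritical), so q < 1. The extinction probability is the smaller root: q = (4/19)/(4/17) = 17/19.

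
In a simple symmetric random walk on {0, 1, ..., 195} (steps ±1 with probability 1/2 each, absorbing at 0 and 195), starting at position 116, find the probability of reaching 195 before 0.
P(hit 195 before 0) = 116/195

Let u_k = P(hit 195 before 0 | start at k). Then u_0 = 0, u_195 = 1, and u_k = u_{k-1}/2 + u_{k+1}/2 for 1 ≤ k ≤ 194. This harmonic recurrence is solved by u_k = k/195, giving u_116 = 116/195.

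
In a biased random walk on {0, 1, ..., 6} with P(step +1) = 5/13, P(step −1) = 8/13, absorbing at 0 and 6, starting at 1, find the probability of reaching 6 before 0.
P(hit 6 before 0) = (1 − (8/5)^1) / (1 − (8/5)^6) = 3125/82173

Let u_k denote P(reach 6 before 0 | start at k). Boundary: u_0 = 0, u_6 = 1. Recurrence: u_k = 5/13·u_{k+1} + 8/13·u_{k-1} for 1 ≤ k ≤ 5. Try u_k = A + B·r^k with r = q/p = (8/13)/(5/13) = 8/5. Substitution satisfies the recurrence; boundary conditions give:
  u_k = (1 − r^k) / (1 − r^N) = (1 − (8/5)^1) / (1 − (8/5)^6) = 3125/82173.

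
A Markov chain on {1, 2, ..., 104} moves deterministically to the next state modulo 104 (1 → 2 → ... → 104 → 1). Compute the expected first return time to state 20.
E[T_20 | X_0 = 20] = 104

The chain cycles deterministically, so starting at state 20 it returns in exactly 104 steps. Equivalently, the stationary distribution is uniform π_j = 1/104 for every state j, so by Kac's formula E[T_20] = 1/π_20 = 104.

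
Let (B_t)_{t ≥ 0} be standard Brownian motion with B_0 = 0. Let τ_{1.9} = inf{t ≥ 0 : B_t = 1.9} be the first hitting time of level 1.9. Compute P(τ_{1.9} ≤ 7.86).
P(τ_{1.9} ≤ 7.86) = 2(1 − Φ(1.9/√7.86)) = 2(1 − Φ(0.6777)) ≈ 0.4980

By the reflection principle for standard BM, P(τ_b ≤ t) = 2 · P(B_t ≥ b). Since B_t ~ N(0, t), P(B_t ≥ 1.9) = 1 − Φ(1.9/√t) = 1 − Φ(1.9/√7.86) = 1 − Φ(0.6777) ≈ 0.24898. Doubling: P(τ_{1.9} ≤ 7.86) ≈ 2 · 0.24898 = 0.49796 ≈ 0.4980.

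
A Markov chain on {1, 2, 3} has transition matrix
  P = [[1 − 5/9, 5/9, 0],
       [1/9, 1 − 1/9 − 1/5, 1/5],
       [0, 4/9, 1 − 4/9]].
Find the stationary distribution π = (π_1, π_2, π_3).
π = (4/33, 20/33, 3/11)

This is a birth-death chain on three states, which satisfies detailed balance: π_1 · P_{12} = π_2 · P_{21} and π_2 · P_{23} = π_3 · P_{32}.
From π_1 · 5/9 = π_2 · 1/9: π_2/π_1 = (5/9)/(1/9) = 5.
From π_2 · 1/5 = π_3 · 4/9: π_3/π_2 = (1/5)/(4/9) = 9/20.
Take π_1 proportional to 1; then unnormalized π = (1, 5, 9/4). Normalize by dividing by the sum 33/4:
  π = (4/33, 20/33, 3/11).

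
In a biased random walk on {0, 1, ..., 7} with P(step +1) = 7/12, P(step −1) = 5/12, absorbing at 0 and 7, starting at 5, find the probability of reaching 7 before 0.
P(hit 7 before 0) = (1 − (5/7)^5) / (1 − (5/7)^7) = 335209/372709

Let u_k denote P(reach 7 before 0 | start at k). Boundary: u_0 = 0, u_7 = 1. Recurrence: u_k = 7/12·u_{k+1} + 5/12·u_{k-1} for 1 ≤ k ≤ 6. Try u_k = A + B·r^k with r = q/p = (5/12)/(7/12) = 5/7. Substitution satisfies the recurrence; boundary conditions give:
  u_k = (1 − r^k) / (1 − r^N) = (1 − (5/7)^5) / (1 − (5/7)^7) = 335209/372709.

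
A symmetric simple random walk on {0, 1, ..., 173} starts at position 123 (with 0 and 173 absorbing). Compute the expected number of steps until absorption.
E[τ | X_0 = 123] = 6150

Let v_k = E[τ | X_0 = k]. Boundary: v_0 = v_173 = 0. Recurrence: v_k = 1 + (v_{k-1} + v_{k+1})/2 for 1 ≤ k ≤ 172. The particular solution to v_k − (v_{k-1} + v_{k+1})/2 = 1 is v_k = −k^2. Adding homogeneous solution A + B k and matching boundaries gives v_k = k (173 − k). Substituting k = 123: v_123 = 123 · 50 = 6150.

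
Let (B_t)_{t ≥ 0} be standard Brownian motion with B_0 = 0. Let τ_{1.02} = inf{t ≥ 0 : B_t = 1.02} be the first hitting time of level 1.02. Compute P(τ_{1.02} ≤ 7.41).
P(τ_{1.02} ≤ 7.41) = 2(1 − Φ(1.02/√7.41)) = 2(1 − Φ(0.3747)) ≈ 0.7079

By the reflection principle for standard BM, P(τ_b ≤ t) = 2 · P(B_t ≥ b). Since B_t ~ N(0, t), P(B_t ≥ 1.02) = 1 − Φ(1.02/√t) = 1 − Φ(1.02/√7.41) = 1 − Φ(0.3747) ≈ 0.35394. Doubling: P(τ_{1.02} ≤ 7.41) ≈ 2 · 0.35394 = 0.70788 ≈ 0.7079.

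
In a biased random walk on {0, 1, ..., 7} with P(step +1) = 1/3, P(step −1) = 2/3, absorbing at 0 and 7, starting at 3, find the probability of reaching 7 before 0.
P(hit 7 before 0) = (1 − (2)^3) / (1 − (2)^7) = 7/127

Let u_k denote P(reach 7 before 0 | start at k). Boundary: u_0 = 0, u_7 = 1. Recurrence: u_k = 1/3·u_{k+1} + 2/3·u_{k-1} for 1 ≤ k ≤ 6. Try u_k = A + B·r^k with r = q/p = (2/3)/(1/3) = 2. Substitution satisfies the recurrence; boundary conditions give:
  u_k = (1 − r^k) / (1 − r^N) = (1 − (2)^3) / (1 − (2)^7) = 7/127.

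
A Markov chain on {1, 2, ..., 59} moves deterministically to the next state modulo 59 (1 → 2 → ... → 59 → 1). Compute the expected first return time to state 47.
E[T_47 | X_0 = 47] = 59

The chain cycles deterministically, so starting at state 47 it returns in exactly 59 steps. Equivalently, the stationary distribution is uniform π_j = 1/59 for every state j, so by Kac's formula E[T_47] = 1/π_47 = 59.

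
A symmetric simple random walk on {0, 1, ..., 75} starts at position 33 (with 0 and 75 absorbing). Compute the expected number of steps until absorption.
E[τ | X_0 = 33] = 1386

Let v_k = E[τ | X_0 = k]. Boundary: v_0 = v_75 = 0. Recurrence: v_k = 1 + (v_{k-1} + v_{k+1})/2 for 1 ≤ k ≤ 74. The particular solution to v_k − (v_{k-1} + v_{k+1})/2 = 1 is v_k = −k^2. Adding homogeneous solution A + B k and matching boundaries gives v_k = k (75 − k). Substituting k = 33: v_33 = 33 · 42 = 1386.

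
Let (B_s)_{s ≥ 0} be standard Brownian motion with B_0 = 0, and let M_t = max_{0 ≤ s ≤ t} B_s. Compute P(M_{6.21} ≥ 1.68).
P(M_{6.21} ≥ 1.68) = 2·P(B_{6.21} ≥ 1.68) = 2(1 − Φ(1.68/√6.21)) ≈ 0.5002

By the reflection principle for Brownian motion, P(M_t ≥ a) = 2 · P(B_t ≥ a) for a ≥ 0. Since B_t ~ N(0, t), P(B_t ≥ 1.68) = 1 − Φ(1.68/√t) = 1 − Φ(1.68/√6.21) = 1 − Φ(0.6742). So
  P(M_{6.21} ≥ 1.68) = 2(1 − Φ(0.6742)) ≈ 0.5002.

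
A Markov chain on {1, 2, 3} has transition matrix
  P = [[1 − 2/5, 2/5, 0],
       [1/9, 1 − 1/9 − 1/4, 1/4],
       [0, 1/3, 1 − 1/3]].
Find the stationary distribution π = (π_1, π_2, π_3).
π = (10/73, 36/73, 27/73)

This is a birth-death chain on three states, which satisfies detailed balance: π_1 · P_{12} = π_2 · P_{21} and π_2 · P_{23} = π_3 · P_{32}.
From π_1 · 2/5 = π_2 · 1/9: π_2/π_1 = (2/5)/(1/9) = 18/5.
From π_2 · 1/4 = π_3 · 1/3: π_3/π_2 = (1/4)/(1/3) = 3/4.
Take π_1 proportional to 1; then unnormalized π = (1, 18/5, 27/10). Normalize by dividing by the sum 73/10:
  π = (10/73, 36/73, 27/73).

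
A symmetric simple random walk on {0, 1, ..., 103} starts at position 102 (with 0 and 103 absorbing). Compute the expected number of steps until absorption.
E[τ | X_0 = 102] = 102

Let v_k = E[τ | X_0 = k]. Boundary: v_0 = v_103 = 0. Recurrence: v_k = 1 + (v_{k-1} + v_{k+1})/2 for 1 ≤ k ≤ 102. The particular solution to v_k − (v_{k-1} + v_{k+1})/2 = 1 is v_k = −k^2. Adding homogeneous solution A + B k and matching boundaries gives v_k = k (103 − k). Substituting k = 102: v_102 = 102 · 1 = 102.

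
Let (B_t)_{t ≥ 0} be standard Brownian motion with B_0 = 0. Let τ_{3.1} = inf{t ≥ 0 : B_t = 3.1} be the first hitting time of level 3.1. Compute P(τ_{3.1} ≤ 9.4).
P(τ_{3.1} ≤ 9.4) = 2(1 − Φ(3.1/√9.4)) = 2(1 − Φ(1.0111)) ≈ 0.3120

By the reflection principle for standard BM, P(τ_b ≤ t) = 2 · P(B_t ≥ b). Since B_t ~ N(0, t), P(B_t ≥ 3.1) = 1 − Φ(3.1/√t) = 1 − Φ(3.1/√9.4) = 1 − Φ(1.0111) ≈ 0.15598. Doubling: P(τ_{3.1} ≤ 9.4) ≈ 2 · 0.15598 = 0.31196 ≈ 0.3120.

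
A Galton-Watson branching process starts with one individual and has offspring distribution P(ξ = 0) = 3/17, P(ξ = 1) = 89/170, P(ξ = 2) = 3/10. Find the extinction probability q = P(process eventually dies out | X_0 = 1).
q = 10/17

The pgf is f(s) = 3/17 + 89/170·s + 3/10·s². The extinction probability q is the smallest fixed point of f in [0, 1]. Setting s = f(s):
  3/10·s² + (89/170 − 1)·s + 3/17 = 0
  3/10·s² − (3/17 + 3/10)·s + 3/17 = 0
which factors as (s − 1)·(3/10·s − 3/17) = 0, giving roots s = 1 and s = (3/17)/(3/10) = 10/17.
Mean offspring μ = 89/170 + 2·3/10 = 191/170 > 1 (supercritical), so q < 1. The extinction probability is the smaller root: q = (3/17)/(3/10) = 10/17.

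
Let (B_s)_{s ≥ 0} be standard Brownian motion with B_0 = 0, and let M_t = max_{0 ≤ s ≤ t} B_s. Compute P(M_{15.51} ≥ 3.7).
P(M_{15.51} ≥ 3.7) = 2·P(B_{15.51} ≥ 3.7) = 2(1 − Φ(3.7/√15.51)) ≈ 0.3475

By the reflection principle for Brownian motion, P(M_t ≥ a) = 2 · P(B_t ≥ a) for a ≥ 0. Since B_t ~ N(0, t), P(B_t ≥ 3.7) = 1 − Φ(3.7/√t) = 1 − Φ(3.7/√15.51) = 1 − Φ(0.9395). So
  P(M_{15.51} ≥ 3.7) = 2(1 − Φ(0.9395)) ≈ 0.3475.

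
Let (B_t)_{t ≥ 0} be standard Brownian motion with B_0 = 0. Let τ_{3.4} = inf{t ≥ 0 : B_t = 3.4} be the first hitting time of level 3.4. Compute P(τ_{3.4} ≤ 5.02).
P(τ_{3.4} ≤ 5.02) = 2(1 − Φ(3.4/√5.02)) = 2(1 − Φ(1.5175)) ≈ 0.1291

By the reflection principle for standard BM, P(τ_b ≤ t) = 2 · P(B_t ≥ b). Since B_t ~ N(0, t), P(B_t ≥ 3.4) = 1 − Φ(3.4/√t) = 1 − Φ(3.4/√5.02) = 1 − Φ(1.5175) ≈ 0.06457. Doubling: P(τ_{3.4} ≤ 5.02) ≈ 2 · 0.06457 = 0.12914 ≈ 0.1291.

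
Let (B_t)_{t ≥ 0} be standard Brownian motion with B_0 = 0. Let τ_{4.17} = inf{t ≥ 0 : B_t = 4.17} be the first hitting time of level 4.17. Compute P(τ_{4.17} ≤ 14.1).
P(τ_{4.17} ≤ 14.1) = 2(1 − Φ(4.17/√14.1)) = 2(1 − Φ(1.1105)) ≈ 0.2668

By the reflection principle for standard BM, P(τ_b ≤ t) = 2 · P(B_t ≥ b). Since B_t ~ N(0, t), P(B_t ≥ 4.17) = 1 − Φ(4.17/√t) = 1 − Φ(4.17/√14.1) = 1 − Φ(1.1105) ≈ 0.13339. Doubling: P(τ_{4.17} ≤ 14.1) ≈ 2 · 0.13339 = 0.26678 ≈ 0.2668.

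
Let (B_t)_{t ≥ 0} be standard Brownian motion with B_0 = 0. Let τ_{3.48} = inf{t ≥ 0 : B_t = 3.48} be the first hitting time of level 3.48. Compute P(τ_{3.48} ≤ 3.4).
P(τ_{3.48} ≤ 3.4) = 2(1 − Φ(3.48/√3.4)) = 2(1 − Φ(1.8873)) ≈ 0.0591

By the reflection principle for standard BM, P(τ_b ≤ t) = 2 · P(B_t ≥ b). Since B_t ~ N(0, t), P(B_t ≥ 3.48) = 1 − Φ(3.48/√t) = 1 − Φ(3.48/√3.4) = 1 − Φ(1.8873) ≈ 0.02956. Doubling: P(τ_{3.48} ≤ 3.4) ≈ 2 · 0.02956 = 0.05912 ≈ 0.0591.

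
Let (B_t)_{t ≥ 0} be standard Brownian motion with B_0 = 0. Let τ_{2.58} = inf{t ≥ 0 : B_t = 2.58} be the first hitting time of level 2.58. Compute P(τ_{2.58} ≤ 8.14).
P(τ_{2.58} ≤ 8.14) = 2(1 − Φ(2.58/√8.14)) = 2(1 − Φ(0.9043)) ≈ 0.3658

By the reflection principle for standard BM, P(τ_b ≤ t) = 2 · P(B_t ≥ b). Since B_t ~ N(0, t), P(B_t ≥ 2.58) = 1 − Φ(2.58/√t) = 1 − Φ(2.58/√8.14) = 1 − Φ(0.9043) ≈ 0.18292. Doubling: P(τ_{2.58} ≤ 8.14) ≈ 2 · 0.18292 = 0.36584 ≈ 0.3658.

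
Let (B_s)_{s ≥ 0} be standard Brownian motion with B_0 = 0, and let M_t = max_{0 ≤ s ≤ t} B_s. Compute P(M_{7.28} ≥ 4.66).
P(M_{7.28} ≥ 4.66) = 2·P(B_{7.28} ≥ 4.66) = 2(1 − Φ(4.66/√7.28)) ≈ 0.0841

By the reflection principle for Brownian motion, P(M_t ≥ a) = 2 · P(B_t ≥ a) for a ≥ 0. Since B_t ~ N(0, t), P(B_t ≥ 4.66) = 1 − Φ(4.66/√t) = 1 − Φ(4.66/√7.28) = 1 − Φ(1.7271). So
  P(M_{7.28} ≥ 4.66) = 2(1 − Φ(1.7271)) ≈ 0.0841.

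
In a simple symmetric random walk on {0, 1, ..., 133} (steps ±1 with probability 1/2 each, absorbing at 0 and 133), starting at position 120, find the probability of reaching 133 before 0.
P(hit 133 before 0) = 120/133

Let u_k = P(hit 133 before 0 | start at k). Then u_0 = 0, u_133 = 1, and u_k = u_{k-1}/2 + u_{k+1}/2 for 1 ≤ k ≤ 132. This harmonic recurrence is solved by u_k = k/133, giving u_120 = 120/133.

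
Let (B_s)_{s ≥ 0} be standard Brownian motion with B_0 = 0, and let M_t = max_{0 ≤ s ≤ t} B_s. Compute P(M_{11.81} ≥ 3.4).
P(M_{11.81} ≥ 3.4) = 2·P(B_{11.81} ≥ 3.4) = 2(1 − Φ(3.4/√11.81)) ≈ 0.3225

By the reflection principle for Brownian motion, P(M_t ≥ a) = 2 · P(B_t ≥ a) for a ≥ 0. Since B_t ~ N(0, t), P(B_t ≥ 3.4) = 1 − Φ(3.4/√t) = 1 − Φ(3.4/√11.81) = 1 − Φ(0.9894). So
  P(M_{11.81} ≥ 3.4) = 2(1 − Φ(0.9894)) ≈ 0.3225.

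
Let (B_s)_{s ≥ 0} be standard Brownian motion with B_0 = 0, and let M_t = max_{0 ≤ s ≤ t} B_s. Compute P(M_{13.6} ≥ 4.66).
P(M_{13.6} ≥ 4.66) = 2·P(B_{13.6} ≥ 4.66) = 2(1 − Φ(4.66/√13.6)) ≈ 0.2064

By the reflection principle for Brownian motion, P(M_t ≥ a) = 2 · P(B_t ≥ a) for a ≥ 0. Since B_t ~ N(0, t), P(B_t ≥ 4.66) = 1 − Φ(4.66/√t) = 1 − Φ(4.66/√13.6) = 1 − Φ(1.2636). So
  P(M_{13.6} ≥ 4.66) = 2(1 − Φ(1.2636)) ≈ 0.2064.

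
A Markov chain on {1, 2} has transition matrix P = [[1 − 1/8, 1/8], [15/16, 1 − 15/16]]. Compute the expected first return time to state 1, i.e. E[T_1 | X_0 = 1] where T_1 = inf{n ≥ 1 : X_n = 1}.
E[T_1 | X_0 = 1] = 1/π_1 = 17/15

For an irreducible recurrent Markov chain with stationary distribution π, E[T_i | X_0 = i] = 1/π_i (Kac's formula). Here π_1 = (15/16)/(1/8 + 15/16) = (15/16)/(17/16) = 15/17, so E[T_1 | X_0 = 1] = 1/π_1 = (1/8 + 15/16)/(15/16) = (17/16)/(15/16) = 17/15.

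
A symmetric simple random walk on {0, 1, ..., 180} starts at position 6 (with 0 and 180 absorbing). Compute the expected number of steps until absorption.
E[τ | X_0 = 6] = 1044

Let v_k = E[τ | X_0 = k]. Boundary: v_0 = v_180 = 0. Recurrence: v_k = 1 + (v_{k-1} + v_{k+1})/2 for 1 ≤ k ≤ 179. The particular solution to v_k − (v_{k-1} + v_{k+1})/2 = 1 is v_k = −k^2. Adding homogeneous solution A + B k and matching boundaries gives v_k = k (180 − k). Substituting k = 6: v_6 = 6 · 174 = 1044.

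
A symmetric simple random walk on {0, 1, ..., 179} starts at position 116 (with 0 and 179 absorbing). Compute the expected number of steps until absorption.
E[τ | X_0 = 116] = 7308

Let v_k = E[τ | X_0 = k]. Boundary: v_0 = v_179 = 0. Recurrence: v_k = 1 + (v_{k-1} + v_{k+1})/2 for 1 ≤ k ≤ 178. The particular solution to v_k − (v_{k-1} + v_{k+1})/2 = 1 is v_k = −k^2. Adding homogeneous solution A + B k and matching boundaries gives v_k = k (179 − k). Substituting k = 116: v_116 = 116 · 63 = 7308.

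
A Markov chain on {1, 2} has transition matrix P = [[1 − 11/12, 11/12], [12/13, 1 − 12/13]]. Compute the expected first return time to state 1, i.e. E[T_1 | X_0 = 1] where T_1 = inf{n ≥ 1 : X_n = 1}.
E[T_1 | X_0 = 1] = 1/π_1 = 287/144

For an irreducible recurrent Markov chain with stationary distribution π, E[T_i | X_0 = i] = 1/π_i (Kac's formula). Here π_1 = (12/13)/(11/12 + 12/13) = (12/13)/(287/156) = 144/287, so E[T_1 | X_0 = 1] = 1/π_1 = (11/12 + 12/13)/(12/13) = (287/156)/(12/13) = 287/144.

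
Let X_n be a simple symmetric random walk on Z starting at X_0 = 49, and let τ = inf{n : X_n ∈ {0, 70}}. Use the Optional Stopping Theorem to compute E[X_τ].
E[X_τ] = 49

X_n is a martingale and τ is a bounded-mean stopping time (indeed τ is finite a.s. with bounded expectation since the walk is in a bounded region). By the OST, E[X_τ] = E[X_0] = 49. Equivalently: E[X_τ] = 70 · P(hit 70 first) + 0 · P(hit 0 first) = 70 · (49/70) = 49.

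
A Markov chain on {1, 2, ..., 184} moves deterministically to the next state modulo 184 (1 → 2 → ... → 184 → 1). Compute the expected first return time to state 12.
E[T_12 | X_0 = 12] = 184

The chain cycles deterministically, so starting at state 12 it returns in exactly 184 steps. Equivalently, the stationary distribution is uniform π_j = 1/184 for every state j, so by Kac's formula E[T_12] = 1/π_12 = 184.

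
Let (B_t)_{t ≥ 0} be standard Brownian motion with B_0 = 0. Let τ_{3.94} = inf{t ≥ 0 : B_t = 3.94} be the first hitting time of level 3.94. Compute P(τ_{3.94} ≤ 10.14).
P(τ_{3.94} ≤ 10.14) = 2(1 − Φ(3.94/√10.14)) = 2(1 − Φ(1.2373)) ≈ 0.2160

By the reflection principle for standard BM, P(τ_b ≤ t) = 2 · P(B_t ≥ b). Since B_t ~ N(0, t), P(B_t ≥ 3.94) = 1 − Φ(3.94/√t) = 1 − Φ(3.94/√10.14) = 1 − Φ(1.2373) ≈ 0.10799. Doubling: P(τ_{3.94} ≤ 10.14) ≈ 2 · 0.10799 = 0.21598 ≈ 0.2160.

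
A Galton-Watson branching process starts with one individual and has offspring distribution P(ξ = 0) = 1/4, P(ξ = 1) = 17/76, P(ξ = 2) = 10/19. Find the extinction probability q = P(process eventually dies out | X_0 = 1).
q = 19/40

The pgf is f(s) = 1/4 + 17/76·s + 10/19·s². The extinction probability q is the smallest fixed point of f in [0, 1]. Setting s = f(s):
  10/19·s² + (17/76 − 1)·s + 1/4 = 0
  10/19·s² − (1/4 + 10/19)·s + 1/4 = 0
which factors as (s − 1)·(10/19·s − 1/4) = 0, giving roots s = 1 and s = (1/4)/(10/19) = 19/40.
Mean offspring μ = 17/76 + 2·10/19 = 97/76 > 1 (supercritical), so q < 1. The extinction probability is the smaller root: q = (1/4)/(10/19) = 19/40.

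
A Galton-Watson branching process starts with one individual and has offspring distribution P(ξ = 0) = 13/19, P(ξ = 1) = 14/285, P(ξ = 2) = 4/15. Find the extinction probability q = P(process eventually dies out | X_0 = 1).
q = 1

Mean offspring μ = 0·13/19 + 1·14/285 + 2·4/15 = 166/285 ≤ 1. For μ ≤ 1 with offspring not concentrated at 1, the Galton-Watson process goes extinct almost surely, so q = 1.
(Algebraic check: The pgf is f(s) = 13/19 + 14/285·s + 4/15·s². The extinction probability q is the smallest fixed point of f in [0, 1]. Setting s = f(s):
  4/15·s² + (14/285 − 1)·s + 13/19 = 0
  4/15·s² − (13/19 + 4/15)·s + 13/19 = 0
which factors as (s − 1)·(4/15·s − 13/19) = 0, giving roots s = 1 and s = (13/19)/(4/15) = 195/76. Since 195/76 ≥ 1, the smallest root in [0, 1] is s = 1.)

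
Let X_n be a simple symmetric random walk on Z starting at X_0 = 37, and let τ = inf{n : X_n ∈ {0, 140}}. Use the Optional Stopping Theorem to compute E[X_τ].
E[X_τ] = 37

X_n is a martingale and τ is a bounded-mean stopping time (indeed τ is finite a.s. with bounded expectation since the walk is in a bounded region). By the OST, E[X_τ] = E[X_0] = 37. Equivalently: E[X_τ] = 140 · P(hit 140 first) + 0 · P(hit 0 first) = 140 · (37/140) = 37.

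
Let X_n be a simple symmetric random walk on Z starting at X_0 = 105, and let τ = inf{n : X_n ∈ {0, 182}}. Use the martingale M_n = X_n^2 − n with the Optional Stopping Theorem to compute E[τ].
E[τ] = 8085

M_n = X_n^2 − n is a martingale (since E[X_{n+1}^2 | F_n] = X_n^2 + 1). By OST (τ has finite mean in a bounded region), E[M_τ] = E[M_0] = X_0^2 − 0 = 105^2 = 11025. Also E[M_τ] = E[X_τ^2] − E[τ]. The walk exits at 0 or 182, with P(hit 182 first) = 105/182, so E[X_τ^2] = 182^2 · 105/182 + 0 = 19110. Thus E[τ] = E[X_τ^2] − E[M_τ] = 19110 − 11025 = 8085 = 105(182 − 105) = 8085.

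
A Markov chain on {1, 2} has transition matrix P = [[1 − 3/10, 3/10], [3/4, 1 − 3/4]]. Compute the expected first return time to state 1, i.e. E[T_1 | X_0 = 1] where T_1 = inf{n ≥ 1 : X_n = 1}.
E[T_1 | X_0 = 1] = 1/π_1 = 7/5

For an irreducible recurrent Markov chain with stationary distribution π, E[T_i | X_0 = i] = 1/π_i (Kac's formula). Here π_1 = (3/4)/(3/10 + 3/4) = (3/4)/(21/20) = 5/7, so E[T_1 | X_0 = 1] = 1/π_1 = (3/10 + 3/4)/(3/4) = (21/20)/(3/4) = 7/5.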